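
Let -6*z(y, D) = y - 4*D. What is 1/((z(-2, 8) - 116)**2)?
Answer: 9/109561 ≈ 8.2146e-5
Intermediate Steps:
z(y, D) = -y/6 + 2*D/3 (z(y, D) = -(y - 4*D)/6 = -y/6 + 2*D/3)
1/((z(-2, 8) - 116)**2) = 1/(((-1/6*(-2) + (2/3)*8) - 116)**2) = 1/(((1/3 + 16/3) - 116)**2) = 1/((17/3 - 116)**2) = 1/((-331/3)**2) = 1/(109561/9) = 9/109561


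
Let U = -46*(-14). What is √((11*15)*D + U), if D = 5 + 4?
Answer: √2129 ≈ 46.141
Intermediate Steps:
D = 9
U = 644
√((11*15)*D + U) = √((11*15)*9 + 644) = √(165*9 + 644) = √(1485 + 644) = √2129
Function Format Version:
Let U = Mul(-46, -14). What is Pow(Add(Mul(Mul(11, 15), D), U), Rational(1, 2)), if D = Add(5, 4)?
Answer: Pow(2129, Rational(1, 2)) ≈ 46.141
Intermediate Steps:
D = 9
U = 644
Pow(Add(Mul(Mul(11, 15), D), U), Rational(1, 2)) = Pow(Add(Mul(Mul(11, 15), 9), 644), Rational(1, 2)) = Pow(Add(Mul(165, 9), 644), Rational(1, 2)) = Pow(Add(1485, 644), Rational(1, 2)) = Pow(2129, Rational(1, 2))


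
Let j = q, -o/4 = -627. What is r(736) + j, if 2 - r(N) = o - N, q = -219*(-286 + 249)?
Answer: 6333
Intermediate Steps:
o = 2508 (o = -4*(-627) = 2508)
q = 8103 (q = -219*(-37) = 8103)
r(N) = -2506 + N (r(N) = 2 - (2508 - N) = 2 + (-2508 + N) = -2506 + N)
j = 8103
r(736) + j = (-2506 + 736) + 8103 = -1770 + 8103 = 6333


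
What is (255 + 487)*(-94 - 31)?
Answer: -92750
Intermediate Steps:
(255 + 487)*(-94 - 31) = 742*(-125) = -92750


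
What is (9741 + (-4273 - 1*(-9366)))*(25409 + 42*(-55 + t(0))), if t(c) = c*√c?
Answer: 342650566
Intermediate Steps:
t(c) = c^(3/2)
(9741 + (-4273 - 1*(-9366)))*(25409 + 42*(-55 + t(0))) = (9741 + (-4273 - 1*(-9366)))*(25409 + 42*(-55 + 0^(3/2))) = (9741 + (-4273 + 9366))*(25409 + 42*(-55 + 0)) = (9741 + 5093)*(25409 + 42*(-55)) = 14834*(25409 - 2310) = 14834*23099 = 342650566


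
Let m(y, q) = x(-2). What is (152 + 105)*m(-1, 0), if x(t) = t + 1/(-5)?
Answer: -2827/5 ≈ -565.40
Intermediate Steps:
x(t) = -⅕ + t (x(t) = t - ⅕ = -⅕ + t)
m(y, q) = -11/5 (m(y, q) = -⅕ - 2 = -11/5)
(152 + 105)*m(-1, 0) = (152 + 105)*(-11/5) = 257*(-11/5) = -2827/5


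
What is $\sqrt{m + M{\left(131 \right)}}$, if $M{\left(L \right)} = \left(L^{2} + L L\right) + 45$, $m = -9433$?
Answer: $\sqrt{24934} \approx 157.91$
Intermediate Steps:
$M{\left(L \right)} = 45 + 2 L^{2}$ ($M{\left(L \right)} = \left(L^{2} + L^{2}\right) + 45 = 2 L^{2} + 45 = 45 + 2 L^{2}$)
$\sqrt{m + M{\left(131 \right)}} = \sqrt{-9433 + \left(45 + 2 \cdot 131^{2}\right)} = \sqrt{-9433 + \left(45 + 2 \cdot 17161\right)} = \sqrt{-9433 + \left(45 + 34322\right)} = \sqrt{-9433 + 34367} = \sqrt{24934}$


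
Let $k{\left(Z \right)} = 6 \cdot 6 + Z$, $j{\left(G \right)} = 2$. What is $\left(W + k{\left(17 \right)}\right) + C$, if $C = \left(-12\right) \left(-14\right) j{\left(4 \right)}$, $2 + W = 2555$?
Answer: $2942$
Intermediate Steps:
$W = 2553$ ($W = -2 + 2555 = 2553$)
$C = 336$ ($C = \left(-12\right) \left(-14\right) 2 = 168 \cdot 2 = 336$)
$k{\left(Z \right)} = 36 + Z$
$\left(W + k{\left(17 \right)}\right) + C = \left(2553 + \left(36 + 17\right)\right) + 336 = \left(2553 + 53\right) + 336 = 2606 + 336 = 2942$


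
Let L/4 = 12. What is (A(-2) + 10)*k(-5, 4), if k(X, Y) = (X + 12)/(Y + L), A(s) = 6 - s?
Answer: 63/26 ≈ 2.4231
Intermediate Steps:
L = 48 (L = 4*12 = 48)
k(X, Y) = (12 + X)/(48 + Y) (k(X, Y) = (X + 12)/(Y + 48) = (12 + X)/(48 + Y))
(A(-2) + 10)*k(-5, 4) = ((6 - 1*(-2)) + 10)*((12 - 5)/(48 + 4)) = ((6 + 2) + 10)*(7/52) = (8 + 10)*((1/52)*7) = 18*(7/52) = 63/26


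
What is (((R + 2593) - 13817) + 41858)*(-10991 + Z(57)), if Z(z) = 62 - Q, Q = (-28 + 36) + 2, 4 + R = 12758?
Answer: -474621332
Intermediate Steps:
R = 12754 (R = -4 + 12758 = 12754)
Q = 10 (Q = 8 + 2 = 10)
Z(z) = 52 (Z(z) = 62 - 1*10 = 62 - 10 = 52)
(((R + 2593) - 13817) + 41858)*(-10991 + Z(57)) = (((12754 + 2593) - 13817) + 41858)*(-10991 + 52) = ((15347 - 13817) + 41858)*(-10939) = (1530 + 41858)*(-10939) = 43388*(-10939) = -474621332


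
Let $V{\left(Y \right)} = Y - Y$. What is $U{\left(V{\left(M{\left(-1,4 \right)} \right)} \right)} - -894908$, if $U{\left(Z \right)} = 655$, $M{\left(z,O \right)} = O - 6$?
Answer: $895563$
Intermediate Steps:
$M{\left(z,O \right)} = -6 + O$
$V{\left(Y \right)} = 0$
$U{\left(V{\left(M{\left(-1,4 \right)} \right)} \right)} - -894908 = 655 - -894908 = 655 + 894908 = 895563$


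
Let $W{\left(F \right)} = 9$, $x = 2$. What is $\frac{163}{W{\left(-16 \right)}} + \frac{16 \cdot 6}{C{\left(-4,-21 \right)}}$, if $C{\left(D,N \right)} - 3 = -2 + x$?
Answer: $\frac{451}{9} \approx 50.111$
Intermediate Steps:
$C{\left(D,N \right)} = 3$ ($C{\left(D,N \right)} = 3 + \left(-2 + 2\right) = 3 + 0 = 3$)
$\frac{163}{W{\left(-16 \right)}} + \frac{16 \cdot 6}{C{\left(-4,-21 \right)}} = \frac{163}{9} + \frac{16 \cdot 6}{3} = 163 \cdot \frac{1}{9} + 96 \cdot \frac{1}{3} = \frac{163}{9} + 32 = \frac{451}{9}$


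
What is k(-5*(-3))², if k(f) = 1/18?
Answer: 1/324 ≈ 0.0030864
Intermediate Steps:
k(f) = 1/18
k(-5*(-3))² = (1/18)² = 1/324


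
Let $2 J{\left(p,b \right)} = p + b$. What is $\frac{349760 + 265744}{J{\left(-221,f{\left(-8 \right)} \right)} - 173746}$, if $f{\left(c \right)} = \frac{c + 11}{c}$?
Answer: $- \frac{9848064}{2781707} \approx -3.5403$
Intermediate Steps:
$f{\left(c \right)} = \frac{11 + c}{c}$
$J{\left(p,b \right)} = \frac{b}{2} + \frac{p}{2}$ ($J{\left(p,b \right)} = \frac{p + b}{2} = \frac{b + p}{2} = \frac{b}{2} + \frac{p}{2}$)
$\frac{349760 + 265744}{J{\left(-221,f{\left(-8 \right)} \right)} - 173746} = \frac{349760 + 265744}{\left(\frac{\frac{1}{-8} \left(11 - 8\right)}{2} + \frac{1}{2} \left(-221\right)\right) - 173746} = \frac{615504}{\left(\frac{\left(- \frac{1}{8}\right) 3}{2} - \frac{221}{2}\right) - 173746} = \frac{615504}{\left(\frac{1}{2} \left(- \frac{3}{8}\right) - \frac{221}{2}\right) - 173746} = \frac{615504}{\left(- \frac{3}{16} - \frac{221}{2}\right) - 173746} = \frac{615504}{- \frac{1771}{16} - 173746} = \frac{615504}{- \frac{2781707}{16}} = 615504 \left(- \frac{16}{2781707}\right) = - \frac{9848064}{2781707}$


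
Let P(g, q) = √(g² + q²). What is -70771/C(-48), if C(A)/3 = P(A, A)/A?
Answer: 70771*√2/6 ≈ 16681.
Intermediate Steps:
C(A) = 3*√2*√(A²)/A (C(A) = 3*(√(A² + A²)/A) = 3*(√(2*A²)/A) = 3*((√2*√(A²))/A) = 3*(√2*√(A²)/A) = 3*√2*√(A²)/A)
-70771/C(-48) = -70771*(-√2/6) = -(-70771)*√2/6 = 70771*√2/6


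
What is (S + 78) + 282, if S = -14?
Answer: 346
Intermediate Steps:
(S + 78) + 282 = (-14 + 78) + 282 = 64 + 282 = 346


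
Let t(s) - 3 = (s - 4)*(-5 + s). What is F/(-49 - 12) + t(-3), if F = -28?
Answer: 3627/61 ≈ 59.459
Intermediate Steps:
t(s) = 3 + (-5 + s)*(-4 + s) (t(s) = 3 + (s - 4)*(-5 + s) = 3 + (-4 + s)*(-5 + s) = 3 + (-5 + s)*(-4 + s))
F/(-49 - 12) + t(-3) = -28/(-49 - 12) + (23 + (-3)² - 9*(-3)) = -28/(-61) + (23 + 9 + 27) = -28*(-1/61) + 59 = 28/61 + 59 = 3627/61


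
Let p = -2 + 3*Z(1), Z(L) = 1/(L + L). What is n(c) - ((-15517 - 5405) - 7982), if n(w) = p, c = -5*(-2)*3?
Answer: 57807/2 ≈ 28904.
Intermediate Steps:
c = 30 (c = 10*3 = 30)
Z(L) = 1/(2*L)
p = -½ (p = -2 + 3*((½)/1) = -2 + 3*((½)*1) = -2 + 3*(½) = -2 + 3/2 = -½ ≈ -0.50000)
n(w) = -½
n(c) - ((-15517 - 5405) - 7982) = -½ - ((-15517 - 5405) - 7982) = -½ - (-20922 - 7982) = -½ - 1*(-28904) = -½ + 28904 = 57807/2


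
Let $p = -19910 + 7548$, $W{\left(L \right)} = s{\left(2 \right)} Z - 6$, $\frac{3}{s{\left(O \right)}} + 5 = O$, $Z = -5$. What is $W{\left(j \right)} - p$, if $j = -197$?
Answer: $12361$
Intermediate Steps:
$s{\left(O \right)} = \frac{3}{-5 + O}$
$W{\left(L \right)} = -1$ ($W{\left(L \right)} = \frac{3}{-5 + 2} \left(-5\right) - 6 = \frac{3}{-3} \left(-5\right) - 6 = 3 \left(- \frac{1}{3}\right) \left(-5\right) - 6 = \left(-1\right) \left(-5\right) - 6 = 5 - 6 = -1$)
$p = -12362$
$W{\left(j \right)} - p = -1 - -12362 = -1 + 12362 = 12361$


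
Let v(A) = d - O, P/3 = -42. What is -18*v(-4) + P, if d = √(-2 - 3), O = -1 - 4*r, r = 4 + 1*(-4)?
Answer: -144 - 18*I*√5 ≈ -144.0 - 40.249*I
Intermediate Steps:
P = -126 (P = 3*(-42) = -126)
r = 0 (r = 4 - 4 = 0)
O = -1 (O = -1 - 4*0 = -1 + 0 = -1)
d = I*√5 (d = √(-5) = I*√5 ≈ 2.2361*I)
v(A) = 1 + I*√5 (v(A) = I*√5 - 1*(-1) = I*√5 + 1 = 1 + I*√5)
-18*v(-4) + P = -18*(1 + I*√5) - 126 = (-18 - 18*I*√5) - 126 = -144 - 18*I*√5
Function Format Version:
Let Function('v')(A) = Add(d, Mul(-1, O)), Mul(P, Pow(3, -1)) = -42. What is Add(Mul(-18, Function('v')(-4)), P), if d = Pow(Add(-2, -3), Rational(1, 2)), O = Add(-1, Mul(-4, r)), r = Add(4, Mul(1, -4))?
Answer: Add(-144, Mul(-18, I, Pow(5, Rational(1, 2)))) ≈ Add(-144.00, Mul(-40.249, I))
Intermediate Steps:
P = -126 (P = Mul(3, -42) = -126)
r = 0 (r = Add(4, -4) = 0)
O = -1 (O = Add(-1, Mul(-4, 0)) = Add(-1, 0) = -1)
d = Mul(I, Pow(5, Rational(1, 2))) (d = Pow(-5, Rational(1, 2)) = Mul(I, Pow(5, Rational(1, 2))) ≈ Mul(2.2361, I))
Function('v')(A) = Add(1, Mul(I, Pow(5, Rational(1, 2)))) (Function('v')(A) = Add(Mul(I, Pow(5, Rational(1, 2))), Mul(-1, -1)) = Add(Mul(I, Pow(5, Rational(1, 2))), 1) = Add(1, Mul(I, Pow(5, Rational(1, 2)))))
Add(Mul(-18, Function('v')(-4)), P) = Add(Mul(-18, Add(1, Mul(I, Pow(5, Rational(1, 2))))), -126) = Add(Add(-18, Mul(-18, I, Pow(5, Rational(1, 2)))), -126) = Add(-144, Mul(-18, I, Pow(5, Rational(1, 2))))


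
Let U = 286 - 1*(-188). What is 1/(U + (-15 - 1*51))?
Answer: 1/408 ≈ 0.0024510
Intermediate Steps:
U = 474 (U = 286 + 188 = 474)
1/(U + (-15 - 1*51)) = 1/(474 + (-15 - 1*51)) = 1/(474 + (-15 - 51)) = 1/(474 - 66) = 1/408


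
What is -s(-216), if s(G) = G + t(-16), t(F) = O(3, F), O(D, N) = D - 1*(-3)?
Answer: 210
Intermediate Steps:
O(D, N) = 3 + D (O(D, N) = D + 3 = 3 + D)
t(F) = 6 (t(F) = 3 + 3 = 6)
s(G) = 6 + G (s(G) = G + 6 = 6 + G)
-s(-216) = -(6 - 216) = -1*(-210) = 210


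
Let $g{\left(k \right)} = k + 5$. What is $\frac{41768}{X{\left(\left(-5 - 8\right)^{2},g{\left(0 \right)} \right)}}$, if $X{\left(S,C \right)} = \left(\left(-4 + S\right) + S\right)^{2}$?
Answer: $\frac{10442}{27889} \approx 0.37441$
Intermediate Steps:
$g{\left(k \right)} = 5 + k$
$X{\left(S,C \right)} = \left(-4 + 2 S\right)^{2}$
$\frac{41768}{X{\left(\left(-5 - 8\right)^{2},g{\left(0 \right)} \right)}} = \frac{41768}{4 \left(-2 + \left(-5 - 8\right)^{2}\right)^{2}} = \frac{41768}{4 \left(-2 + \left(-13\right)^{2}\right)^{2}} = \frac{41768}{4 \left(-2 + 169\right)^{2}} = \frac{41768}{4 \cdot 167^{2}} = \frac{41768}{4 \cdot 27889} = \frac{41768}{111556} = 41768 \cdot \frac{1}{111556} = \frac{10442}{27889}$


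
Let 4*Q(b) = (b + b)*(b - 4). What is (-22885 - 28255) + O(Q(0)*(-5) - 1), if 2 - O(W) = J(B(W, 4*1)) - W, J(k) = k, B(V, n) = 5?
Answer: -51144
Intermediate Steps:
Q(b) = b*(-4 + b)/2 (Q(b) = ((b + b)*(b - 4))/4 = ((2*b)*(-4 + b))/4 = (2*b*(-4 + b))/4 = b*(-4 + b)/2)
O(W) = -3 + W (O(W) = 2 - (5 - W) = 2 + (-5 + W) = -3 + W)
(-22885 - 28255) + O(Q(0)*(-5) - 1) = (-22885 - 28255) + (-3 + (((½)*0*(-4 + 0))*(-5) - 1)) = -51140 + (-3 + (((½)*0*(-4))*(-5) - 1)) = -51140 + (-3 + (0*(-5) - 1)) = -51140 + (-3 + (0 - 1)) = -51140 + (-3 - 1) = -51140 - 4 = -51144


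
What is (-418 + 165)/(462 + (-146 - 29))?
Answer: -253/287 ≈ -0.88153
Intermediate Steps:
(-418 + 165)/(462 + (-146 - 29)) = -253/(462 - 175) = -253/287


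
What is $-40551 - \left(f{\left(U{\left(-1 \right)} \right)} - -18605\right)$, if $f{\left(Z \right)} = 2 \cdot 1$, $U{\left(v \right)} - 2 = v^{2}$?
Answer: $-59158$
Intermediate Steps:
$U{\left(v \right)} = 2 + v^{2}$
$f{\left(Z \right)} = 2$
$-40551 - \left(f{\left(U{\left(-1 \right)} \right)} - -18605\right) = -40551 - \left(2 - -18605\right) = -40551 - \left(2 + 18605\right) = -40551 - 18607 = -59158$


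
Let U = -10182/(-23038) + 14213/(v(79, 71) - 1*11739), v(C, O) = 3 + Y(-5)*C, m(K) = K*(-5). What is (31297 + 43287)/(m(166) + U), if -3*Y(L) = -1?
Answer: -3772560816173/42021575779 ≈ -89.777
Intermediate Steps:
Y(L) = ⅓ (Y(L) = -⅓*(-1) = ⅓)
m(K) = -5*K
v(C, O) = 3 + C/3
U = -312316902/404650951 (U = -10182/(-23038) + 14213/((3 + (⅓)*79) - 1*11739) = -10182*(-1/23038) + 14213/((3 + 79/3) - 11739) = 5091/11519 + 14213/(88/3 - 11739) = 5091/11519 + 14213/(-35129/3) = 5091/11519 + 14213*(-3/35129) = 5091/11519 - 42639/35129 = -312316902/404650951 ≈ -0.77182)
(31297 + 43287)/(m(166) + U) = (31297 + 43287)/(-5*166 - 312316902/404650951) = 74584/(-830 - 312316902/404650951) = 74584/(-336172606232/404650951) = 74584*(-404650951/336172606232) = -3772560816173/42021575779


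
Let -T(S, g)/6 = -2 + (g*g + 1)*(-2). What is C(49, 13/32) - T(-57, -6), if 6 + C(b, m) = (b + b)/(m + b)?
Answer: -727286/1581 ≈ -460.02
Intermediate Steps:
C(b, m) = -6 + 2*b/(b + m) (C(b, m) = -6 + (b + b)/(m + b) = -6 + (2*b)/(b + m) = -6 + 2*b/(b + m))
T(S, g) = 24 + 12*g**2 (T(S, g) = -6*(-2 + (g*g + 1)*(-2)) = -6*(-2 + (g**2 + 1)*(-2)) = -6*(-2 + (1 + g**2)*(-2)) = -6*(-2 + (-2 - 2*g**2)) = -6*(-4 - 2*g**2) = 24 + 12*g**2)
C(49, 13/32) - T(-57, -6) = 2*(-39/32 - 2*49)/(49 + 13/32) - (24 + 12*(-6)**2) = 2*(-39/32 - 98)/(49 + 13*(1/32)) - (24 + 12*36) = 2*(-3*13/32 - 98)/(49 + 13/32) - (24 + 432) = 2*(-39/32 - 98)/(1581/32) - 1*456 = 2*(32/1581)*(-3175/32) - 456 = -6350/1581 - 456 = -727286/1581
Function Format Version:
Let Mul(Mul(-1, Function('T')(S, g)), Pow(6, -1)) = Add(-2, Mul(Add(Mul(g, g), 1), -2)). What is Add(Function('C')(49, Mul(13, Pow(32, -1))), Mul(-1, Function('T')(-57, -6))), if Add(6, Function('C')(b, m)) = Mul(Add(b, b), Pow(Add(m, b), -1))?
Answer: Rational(-727286, 1581) ≈ -460.02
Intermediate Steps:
Function('C')(b, m) = Add(-6, Mul(2, b, Pow(Add(b, m), -1))) (Function('C')(b, m) = Add(-6, Mul(Add(b, b), Pow(Add(m, b), -1))) = Add(-6, Mul(Mul(2, b), Pow(Add(b, m), -1))) = Add(-6, Mul(2, b, Pow(Add(b, m), -1))))
Function('T')(S, g) = Add(24, Mul(12, Pow(g, 2))) (Function('T')(S, g) = Mul(-6, Add(-2, Mul(Add(Mul(g, g), 1), -2))) = Mul(-6, Add(-2, Mul(Add(Pow(g, 2), 1), -2))) = Mul(-6, Add(-2, Mul(Add(1, Pow(g, 2)), -2))) = Mul(-6, Add(-2, Add(-2, Mul(-2, Pow(g, 2))))) = Mul(-6, Add(-4, Mul(-2, Pow(g, 2)))) = Add(24, Mul(12, Pow(g, 2))))
Add(Function('C')(49, Mul(13, Pow(32, -1))), Mul(-1, Function('T')(-57, -6))) = Add(Mul(2, Pow(Add(49, Mul(13, Pow(32, -1))), -1), Add(Mul(-3, Mul(13, Pow(32, -1))), Mul(-2, 49))), Mul(-1, Add(24, Mul(12, Pow(-6, 2))))) = Add(Mul(2, Pow(Add(49, Mul(13, Rational(1, 32))), -1), Add(Mul(-3, Mul(13, Rational(1, 32))), -98)), Mul(-1, Add(24, Mul(12, 36)))) = Add(Mul(2, Pow(Add(49, Rational(13, 32)), -1), Add(Mul(-3, Rational(13, 32)), -98)), Mul(-1, Add(24, 432))) = Add(Mul(2, Pow(Rational(1581, 32), -1), Add(Rational(-39, 32), -98)), Mul(-1, 456)) = Add(Mul(2, Rational(32, 1581), Rational(-3175, 32)), -456) = Add(Rational(-6350, 1581), -456) = Rational(-727286, 1581)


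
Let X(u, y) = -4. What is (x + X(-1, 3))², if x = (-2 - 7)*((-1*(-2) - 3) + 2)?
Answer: 169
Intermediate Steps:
x = -9 (x = -9*((2 - 3) + 2) = -9*(-1 + 2) = -9*1 = -9)
(x + X(-1, 3))² = (-9 - 4)² = (-13)² = 169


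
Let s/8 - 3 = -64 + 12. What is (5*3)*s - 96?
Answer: -5976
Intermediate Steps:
s = -392 (s = 24 + 8*(-64 + 12) = 24 + 8*(-52) = 24 - 416 = -392)
(5*3)*s - 96 = (5*3)*(-392) - 96 = 15*(-392) - 96 = -5880 - 96 = -5976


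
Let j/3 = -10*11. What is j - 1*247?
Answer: -577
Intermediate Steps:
j = -330 (j = 3*(-10*11) = 3*(-110) = -330)
j - 1*247 = -330 - 1*247 = -330 - 247 = -577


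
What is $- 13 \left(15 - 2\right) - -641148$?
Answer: $640979$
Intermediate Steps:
$- 13 \left(15 - 2\right) - -641148 = \left(-13\right) 13 + 641148 = -169 + 641148 = 640979$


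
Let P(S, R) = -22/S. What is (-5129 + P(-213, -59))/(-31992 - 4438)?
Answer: 218491/1551918 ≈ 0.14079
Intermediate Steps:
(-5129 + P(-213, -59))/(-31992 - 4438) = (-5129 - 22/(-213))/(-31992 - 4438) = (-5129 - 22*(-1/213))/(-36430) = (-5129 + 22/213)*(-1/36430) = -1092455/213*(-1/36430) = 218491/1551918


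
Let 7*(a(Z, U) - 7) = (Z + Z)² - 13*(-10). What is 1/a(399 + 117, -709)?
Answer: 7/1065203 ≈ 6.5715e-6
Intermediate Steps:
a(Z, U) = 179/7 + 4*Z²/7 (a(Z, U) = 7 + ((Z + Z)² - 13*(-10))/7 = 7 + ((2*Z)² + 130)/7 = 7 + (4*Z² + 130)/7 = 7 + (130 + 4*Z²)/7 = 7 + (130/7 + 4*Z²/7) = 179/7 + 4*Z²/7)
1/a(399 + 117, -709) = 1/(179/7 + 4*(399 + 117)²/7) = 1/(179/7 + (4/7)*516²) = 1/(179/7 + (4/7)*266256) = 1/(179/7 + 1065024/7) = 1/(1065203/7) = 7/1065203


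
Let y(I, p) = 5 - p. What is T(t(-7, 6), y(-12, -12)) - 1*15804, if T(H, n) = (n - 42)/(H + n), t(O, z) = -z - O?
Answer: -284497/18 ≈ -15805.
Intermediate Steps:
t(O, z) = -O - z
T(H, n) = (-42 + n)/(H + n)
T(t(-7, 6), y(-12, -12)) - 1*15804 = (-42 + (5 - 1*(-12)))/((-1*(-7) - 1*6) + (5 - 1*(-12))) - 1*15804 = (-42 + (5 + 12))/((7 - 6) + (5 + 12)) - 15804 = (-42 + 17)/(1 + 17) - 15804 = -25/18 - 15804 = -284497/18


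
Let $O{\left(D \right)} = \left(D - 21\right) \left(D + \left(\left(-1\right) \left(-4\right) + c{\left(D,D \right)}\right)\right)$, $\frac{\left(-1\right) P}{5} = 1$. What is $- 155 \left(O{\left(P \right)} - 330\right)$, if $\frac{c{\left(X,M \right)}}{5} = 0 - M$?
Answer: $147870$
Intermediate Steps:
$P = -5$ ($P = \left(-5\right) 1 = -5$)
$c{\left(X,M \right)} = - 5 M$ ($c{\left(X,M \right)} = 5 \left(0 - M\right) = 5 \left(- M\right) = - 5 M$)
$O{\left(D \right)} = \left(-21 + D\right) \left(4 - 4 D\right)$ ($O{\left(D \right)} = \left(D - 21\right) \left(D - \left(-4 + 5 D\right)\right) = \left(-21 + D\right) \left(D - \left(-4 + 5 D\right)\right) = \left(-21 + D\right) \left(4 - 4 D\right)$)
$- 155 \left(O{\left(P \right)} - 330\right) = - 155 \left(\left(-84 - 4 \left(-5\right)^{2} + 88 \left(-5\right)\right) - 330\right) = - 155 \left(\left(-84 - 100 - 440\right) - 330\right) = - 155 \left(-624 - 330\right) = \left(-155\right) \left(-954\right) = 147870$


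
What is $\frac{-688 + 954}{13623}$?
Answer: $\frac{14}{717} \approx 0.019526$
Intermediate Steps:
$\frac{-688 + 954}{13623} = 266 \cdot \frac{1}{13623} = \frac{14}{717}$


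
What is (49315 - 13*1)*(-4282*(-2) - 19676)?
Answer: -547843824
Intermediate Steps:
(49315 - 13*1)*(-4282*(-2) - 19676) = (49315 - 13)*(8564 - 19676) = 49302*(-11112) = -547843824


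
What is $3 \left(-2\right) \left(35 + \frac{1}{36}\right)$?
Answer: $- \frac{1261}{6} \approx -210.17$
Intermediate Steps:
$3 \left(-2\right) \left(35 + \frac{1}{36}\right) = - 6 \left(35 + \frac{1}{36}\right) = \left(-6\right) \frac{1261}{36} = - \frac{1261}{6}$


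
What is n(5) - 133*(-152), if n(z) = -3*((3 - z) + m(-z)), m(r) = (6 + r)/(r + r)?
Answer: 202223/10 ≈ 20222.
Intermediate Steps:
m(r) = (6 + r)/(2*r) (m(r) = (6 + r)/((2*r)) = (6 + r)*(1/(2*r)) = (6 + r)/(2*r))
n(z) = -9 + 3*z + 3*(6 - z)/(2*z) (n(z) = -3*((3 - z) + (6 - z)/(2*((-z)))) = -3*((3 - z) + (-1/z)*(6 - z)/2) = -3*((3 - z) - (6 - z)/(2*z)) = -3*(3 - z - (6 - z)/(2*z)) = -9 + 3*z + 3*(6 - z)/(2*z))
n(5) - 133*(-152) = (-21/2 + 3*5 + 9/5) - 133*(-152) = (-21/2 + 15 + 9*(1/5)) + 20216 = (-21/2 + 15 + 9/5) + 20216 = 63/10 + 20216 = 202223/10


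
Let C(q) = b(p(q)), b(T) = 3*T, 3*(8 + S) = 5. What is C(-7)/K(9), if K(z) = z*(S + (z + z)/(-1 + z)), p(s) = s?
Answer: 4/7 ≈ 0.57143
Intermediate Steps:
S = -19/3 (S = -8 + (1/3)*5 = -8 + 5/3 = -19/3 ≈ -6.3333)
C(q) = 3*q
K(z) = z*(-19/3 + 2*z/(-1 + z)) (K(z) = z*(-19/3 + (z + z)/(-1 + z)) = z*(-19/3 + (2*z)/(-1 + z)) = z*(-19/3 + 2*z/(-1 + z)))
C(-7)/K(9) = (3*(-7))/(((1/3)*9*(19 - 13*9)/(-1 + 9))) = -21*8/(3*(19 - 117)) = -21/((1/3)*9*(1/8)*(-98)) = -21/(-147/4) = -21*(-4/147) = 4/7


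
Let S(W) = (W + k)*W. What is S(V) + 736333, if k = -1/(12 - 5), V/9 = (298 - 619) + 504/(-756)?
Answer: 63824401/7 ≈ 9.1178e+6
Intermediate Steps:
V = -2895 (V = 9*((298 - 619) + 504/(-756)) = 9*(-321 + 504*(-1/756)) = 9*(-321 - 2/3) = 9*(-965/3) = -2895)
k = -1/7 ≈ -0.14286
S(W) = W*(-1/7 + W) (S(W) = (W - 1/7)*W = (-1/7 + W)*W = W*(-1/7 + W))
S(V) + 736333 = -2895*(-1/7 - 2895) + 736333 = -2895*(-20266/7) + 736333 = 58670070/7 + 736333 = 63824401/7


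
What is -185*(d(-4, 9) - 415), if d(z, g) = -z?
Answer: 76035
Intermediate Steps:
-185*(d(-4, 9) - 415) = -185*(-1*(-4) - 415) = -185*(4 - 415) = -185*(-411) = 76035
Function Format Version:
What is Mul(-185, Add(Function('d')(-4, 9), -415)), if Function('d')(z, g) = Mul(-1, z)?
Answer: 76035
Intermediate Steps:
Mul(-185, Add(Function('d')(-4, 9), -415)) = Mul(-185, Add(Mul(-1, -4), -415)) = Mul(-185, Add(4, -415)) = Mul(-185, -411) = 76035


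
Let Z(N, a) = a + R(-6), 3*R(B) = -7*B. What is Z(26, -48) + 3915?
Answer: 3881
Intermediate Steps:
R(B) = -7*B/3 (R(B) = (-7*B)/3 = -7*B/3)
Z(N, a) = 14 + a (Z(N, a) = a - 7/3*(-6) = a + 14 = 14 + a)
Z(26, -48) + 3915 = (14 - 48) + 3915 = -34 + 3915 = 3881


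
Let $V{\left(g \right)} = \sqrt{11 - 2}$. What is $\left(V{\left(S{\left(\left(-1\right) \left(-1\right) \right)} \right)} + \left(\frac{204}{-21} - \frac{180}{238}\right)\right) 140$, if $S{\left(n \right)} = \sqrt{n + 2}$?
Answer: $- \frac{17780}{17} \approx -1045.9$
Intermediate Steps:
$S{\left(n \right)} = \sqrt{2 + n}$
$V{\left(g \right)} = 3$ ($V{\left(g \right)} = \sqrt{9} = 3$)
$\left(V{\left(S{\left(\left(-1\right) \left(-1\right) \right)} \right)} + \left(\frac{204}{-21} - \frac{180}{238}\right)\right) 140 = \left(3 + \left(\frac{204}{-21} - \frac{180}{238}\right)\right) 140 = \left(3 + \left(204 \left(- \frac{1}{21}\right) - \frac{90}{119}\right)\right) 140 = \left(3 - \frac{178}{17}\right) 140 = \left(- \frac{127}{17}\right) 140 = - \frac{17780}{17}$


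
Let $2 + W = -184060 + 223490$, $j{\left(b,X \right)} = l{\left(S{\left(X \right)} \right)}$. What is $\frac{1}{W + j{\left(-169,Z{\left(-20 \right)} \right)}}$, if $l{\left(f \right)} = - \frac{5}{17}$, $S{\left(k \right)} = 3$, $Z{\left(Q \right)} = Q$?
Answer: $\frac{17}{670271} \approx 2.5363 \cdot 10^{-5}$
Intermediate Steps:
$l{\left(f \right)} = - \frac{5}{17}$ ($l{\left(f \right)} = \left(-5\right) \frac{1}{17} = - \frac{5}{17}$)
$j{\left(b,X \right)} = - \frac{5}{17}$
$W = 39428$ ($W = -2 + \left(-184060 + 223490\right) = -2 + 39430 = 39428$)
$\frac{1}{W + j{\left(-169,Z{\left(-20 \right)} \right)}} = \frac{1}{39428 - \frac{5}{17}} = \frac{1}{\frac{670271}{17}} = \frac{17}{670271}$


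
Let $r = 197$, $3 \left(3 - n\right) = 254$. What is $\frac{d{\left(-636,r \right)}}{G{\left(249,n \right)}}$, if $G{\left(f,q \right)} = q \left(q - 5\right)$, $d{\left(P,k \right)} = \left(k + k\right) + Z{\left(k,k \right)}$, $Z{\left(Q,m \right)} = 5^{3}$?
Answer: $\frac{4671}{63700} \approx 0.073328$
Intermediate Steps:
$n = - \frac{245}{3}$ ($n = 3 - \frac{254}{3} = - \frac{245}{3} \approx -81.667$)
$Z{\left(Q,m \right)} = 125$
$d{\left(P,k \right)} = 125 + 2 k$ ($d{\left(P,k \right)} = \left(k + k\right) + 125 = 2 k + 125 = 125 + 2 k$)
$G{\left(f,q \right)} = q \left(-5 + q\right)$
$\frac{d{\left(-636,r \right)}}{G{\left(249,n \right)}} = \frac{125 + 2 \cdot 197}{\left(- \frac{245}{3}\right) \left(-5 - \frac{245}{3}\right)} = \frac{125 + 394}{\left(- \frac{245}{3}\right) \left(- \frac{260}{3}\right)} = \frac{519}{\frac{63700}{9}} = 519 \cdot \frac{9}{63700} = \frac{4671}{63700}$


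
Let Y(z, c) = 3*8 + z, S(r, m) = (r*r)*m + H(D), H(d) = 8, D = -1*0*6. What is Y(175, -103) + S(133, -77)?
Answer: -1361846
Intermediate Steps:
D = 0 (D = 0*6 = 0)
S(r, m) = 8 + m*r**2 (S(r, m) = (r*r)*m + 8 = r**2*m + 8 = m*r**2 + 8 = 8 + m*r**2)
Y(z, c) = 24 + z
Y(175, -103) + S(133, -77) = (24 + 175) + (8 - 77*133**2) = 199 + (8 - 77*17689) = 199 + (8 - 1362053) = 199 - 1362045 = -1361846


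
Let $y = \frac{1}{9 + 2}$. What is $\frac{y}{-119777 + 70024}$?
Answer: $- \frac{1}{547283} \approx -1.8272 \cdot 10^{-6}$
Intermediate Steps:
$y = \frac{1}{11} \approx 0.090909$
$\frac{y}{-119777 + 70024} = \frac{1}{11 \left(-119777 + 70024\right)} = \frac{1}{11 \left(-49753\right)} = \frac{1}{11} \left(- \frac{1}{49753}\right) = - \frac{1}{547283}$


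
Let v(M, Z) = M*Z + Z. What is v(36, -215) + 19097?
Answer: 11142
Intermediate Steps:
v(M, Z) = Z + M*Z
v(36, -215) + 19097 = -215*(1 + 36) + 19097 = -215*37 + 19097 = -7955 + 19097 = 11142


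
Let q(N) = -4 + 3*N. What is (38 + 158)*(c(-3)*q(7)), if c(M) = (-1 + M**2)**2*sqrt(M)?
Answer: 213248*I*sqrt(3) ≈ 3.6936e+5*I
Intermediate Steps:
c(M) = sqrt(M)*(-1 + M**2)**2
(38 + 158)*(c(-3)*q(7)) = (38 + 158)*((sqrt(-3)*(-1 + (-3)**2)**2)*(-4 + 3*7)) = 196*(((I*sqrt(3))*(-1 + 9)**2)*(-4 + 21)) = 196*(((I*sqrt(3))*8**2)*17) = 196*(((I*sqrt(3))*64)*17) = 196*((64*I*sqrt(3))*17) = 196*(1088*I*sqrt(3)) = 213248*I*sqrt(3)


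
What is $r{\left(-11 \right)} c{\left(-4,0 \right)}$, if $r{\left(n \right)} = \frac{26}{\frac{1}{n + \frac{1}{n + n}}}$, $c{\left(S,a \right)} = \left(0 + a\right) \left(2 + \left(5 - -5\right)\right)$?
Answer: $0$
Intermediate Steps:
$c{\left(S,a \right)} = 12 a$ ($c{\left(S,a \right)} = a \left(2 + \left(5 + 5\right)\right) = a \left(2 + 10\right) = a 12 = 12 a$)
$r{\left(n \right)} = \frac{13}{n} + 26 n$ ($r{\left(n \right)} = \frac{26}{\frac{1}{n + \frac{1}{2 n}}} = 26 \left(n + \frac{1}{2 n}\right) = \frac{13}{n} + 26 n$)
$r{\left(-11 \right)} c{\left(-4,0 \right)} = \left(\frac{13}{-11} + 26 \left(-11\right)\right) 12 \cdot 0 = \left(13 \left(- \frac{1}{11}\right) - 286\right) 0 = \left(- \frac{13}{11} - 286\right) 0 = \left(- \frac{3159}{11}\right) 0 = 0$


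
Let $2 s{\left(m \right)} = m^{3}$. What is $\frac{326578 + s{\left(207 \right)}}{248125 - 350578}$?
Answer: $- \frac{9522899}{204906} \approx -46.474$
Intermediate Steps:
$s{\left(m \right)} = \frac{m^{3}}{2}$
$\frac{326578 + s{\left(207 \right)}}{248125 - 350578} = \frac{326578 + \frac{207^{3}}{2}}{248125 - 350578} = \frac{326578 + \frac{1}{2} \cdot 8869743}{-102453} = \left(326578 + \frac{8869743}{2}\right) \left(- \frac{1}{102453}\right) = \frac{9522899}{2} \left(- \frac{1}{102453}\right) = - \frac{9522899}{204906}$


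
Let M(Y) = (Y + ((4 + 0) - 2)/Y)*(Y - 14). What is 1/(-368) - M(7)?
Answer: 18767/368 ≈ 50.997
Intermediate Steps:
M(Y) = (-14 + Y)*(Y + 2/Y) (M(Y) = (Y + (4 - 2)/Y)*(-14 + Y) = (Y + 2/Y)*(-14 + Y) = (-14 + Y)*(Y + 2/Y))
1/(-368) - M(7) = 1/(-368) - (2 + 7**2 - 28/7 - 14*7) = -1/368 - (2 + 49 - 28*1/7 - 98) = -1/368 - (2 + 49 - 4 - 98) = -1/368 - 1*(-51) = -1/368 + 51 = 18767/368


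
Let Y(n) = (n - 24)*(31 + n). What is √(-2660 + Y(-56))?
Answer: 2*I*√165 ≈ 25.69*I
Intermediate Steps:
Y(n) = (-24 + n)*(31 + n)
√(-2660 + Y(-56)) = √(-2660 + (-744 + (-56)² + 7*(-56))) = √(-2660 + (-744 + 3136 - 392)) = √(-2660 + 2000) = √(-660) = 2*I*√165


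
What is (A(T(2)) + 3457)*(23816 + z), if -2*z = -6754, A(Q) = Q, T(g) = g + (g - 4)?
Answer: 94006201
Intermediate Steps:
T(g) = -4 + 2*g (T(g) = g + (-4 + g) = -4 + 2*g)
z = 3377 (z = -½*(-6754) = 3377)
(A(T(2)) + 3457)*(23816 + z) = ((-4 + 2*2) + 3457)*(23816 + 3377) = ((-4 + 4) + 3457)*27193 = (0 + 3457)*27193 = 3457*27193 = 94006201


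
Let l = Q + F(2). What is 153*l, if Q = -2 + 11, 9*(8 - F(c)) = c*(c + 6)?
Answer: 2329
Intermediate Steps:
F(c) = 8 - c*(6 + c)/9 (F(c) = 8 - c*(c + 6)/9 = 8 - c*(6 + c)/9)
Q = 9
l = 137/9 (l = 9 + (8 - 2/3*2 - 1/9*2**2) = 9 + (8 - 4/3 - 1/9*4) = 9 + (8 - 4/3 - 4/9) = 9 + 56/9 = 137/9 ≈ 15.222)
153*l = 153*(137/9) = 2329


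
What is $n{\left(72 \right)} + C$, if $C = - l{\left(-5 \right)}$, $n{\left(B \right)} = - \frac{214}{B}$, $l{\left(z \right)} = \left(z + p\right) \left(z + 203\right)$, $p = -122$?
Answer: $\frac{905149}{36} \approx 25143.0$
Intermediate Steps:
$l{\left(z \right)} = \left(-122 + z\right) \left(203 + z\right)$ ($l{\left(z \right)} = \left(z - 122\right) \left(z + 203\right) = \left(-122 + z\right) \left(203 + z\right)$)
$C = 25146$ ($C = - (-24766 + \left(-5\right)^{2} + 81 \left(-5\right)) = - (-24766 + 25 - 405) = \left(-1\right) \left(-25146\right) = 25146$)
$n{\left(72 \right)} + C = - \frac{214}{72} + 25146 = \left(-214\right) \frac{1}{72} + 25146 = - \frac{107}{36} + 25146 = \frac{905149}{36}$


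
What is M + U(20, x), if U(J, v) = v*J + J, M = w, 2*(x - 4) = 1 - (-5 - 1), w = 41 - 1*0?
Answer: 211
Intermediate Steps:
w = 41 (w = 41 + 0 = 41)
x = 15/2 (x = 4 + (1 - (-5 - 1))/2 = 4 + (1 - 1*(-6))/2 = 4 + (1 + 6)/2 = 4 + (½)*7 = 4 + 7/2 = 15/2 ≈ 7.5000)
M = 41
U(J, v) = J + J*v (U(J, v) = J*v + J = J + J*v)
M + U(20, x) = 41 + 20*(1 + 15/2) = 41 + 20*(17/2) = 41 + 170 = 211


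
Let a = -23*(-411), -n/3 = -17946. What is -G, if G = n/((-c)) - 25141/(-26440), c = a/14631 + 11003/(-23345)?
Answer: 10129212437451461/32882211760 ≈ 3.0805e+5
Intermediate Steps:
n = 53838 (n = -3*(-17946) = 53838)
a = 9453
c = 19898464/113853565 (c = 9453/14631 + 11003/(-23345) = 9453*(1/14631) + 11003*(-1/23345) = 3151/4877 - 11003/23345 = 19898464/113853565 ≈ 0.17477)
G = -10129212437451461/32882211760 (G = 53838/((-1*19898464/113853565)) - 25141/(-26440) = 53838/(-19898464/113853565) - 25141*(-1/26440) = 53838*(-113853565/19898464) + 25141/26440 = -3064824116235/9949232 + 25141/26440 = -10129212437451461/32882211760 ≈ -3.0805e+5)
-G = -1*(-10129212437451461/32882211760) = 10129212437451461/32882211760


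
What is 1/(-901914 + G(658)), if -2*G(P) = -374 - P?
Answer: -1/901398 ≈ -1.1094e-6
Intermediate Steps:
G(P) = 187 + P/2 (G(P) = -(-374 - P)/2 = 187 + P/2)
1/(-901914 + G(658)) = 1/(-901914 + (187 + (1/2)*658)) = 1/(-901914 + (187 + 329)) = 1/(-901914 + 516) = 1/(-901398) = -1/901398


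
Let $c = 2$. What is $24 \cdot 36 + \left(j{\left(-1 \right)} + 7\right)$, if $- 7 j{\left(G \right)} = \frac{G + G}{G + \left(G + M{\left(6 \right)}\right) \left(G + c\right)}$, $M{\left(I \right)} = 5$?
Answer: $\frac{18293}{21} \approx 871.1$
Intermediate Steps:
$j{\left(G \right)} = - \frac{2 G}{7 \left(G + \left(2 + G\right) \left(5 + G\right)\right)}$ ($j{\left(G \right)} = - \frac{\left(G + G\right) \frac{1}{G + \left(G + 5\right) \left(G + 2\right)}}{7} = - \frac{2 G \frac{1}{G + \left(5 + G\right) \left(2 + G\right)}}{7} = - \frac{2 G \frac{1}{G + \left(2 + G\right) \left(5 + G\right)}}{7} = - \frac{2 G}{7 \left(G + \left(2 + G\right) \left(5 + G\right)\right)}$)
$24 \cdot 36 + \left(j{\left(-1 \right)} + 7\right) = 24 \cdot 36 + \left(\left(-2\right) \left(-1\right) \frac{1}{70 + 7 \left(-1\right)^{2} + 56 \left(-1\right)} + 7\right) = 864 + \left(\left(-2\right) \left(-1\right) \frac{1}{70 + 7 \cdot 1 - 56} + 7\right) = 864 + \left(\left(-2\right) \left(-1\right) \frac{1}{70 + 7 - 56} + 7\right) = 864 + \left(\left(-2\right) \left(-1\right) \frac{1}{21} + 7\right) = 864 + \left(\frac{2}{21} + 7\right) = 864 + \frac{149}{21} = \frac{18293}{21}$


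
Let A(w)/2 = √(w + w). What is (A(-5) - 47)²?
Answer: 2169 - 188*I*√10 ≈ 2169.0 - 594.51*I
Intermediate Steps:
A(w) = 2*√2*√w (A(w) = 2*√(w + w) = 2*√(2*w) = 2*(√2*√w) = 2*√2*√w)
(A(-5) - 47)² = (2*√2*√(-5) - 47)² = (2*√2*(I*√5) - 47)² = (2*I*√10 - 47)² = (-47 + 2*I*√10)²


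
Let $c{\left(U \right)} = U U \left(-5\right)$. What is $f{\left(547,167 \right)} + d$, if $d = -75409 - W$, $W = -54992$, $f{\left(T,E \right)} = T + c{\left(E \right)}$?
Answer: $-159315$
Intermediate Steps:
$c{\left(U \right)} = - 5 U^{2}$ ($c{\left(U \right)} = U^{2} \left(-5\right) = - 5 U^{2}$)
$f{\left(T,E \right)} = T - 5 E^{2}$
$d = -20417$ ($d = -75409 - -54992 = -75409 + 54992 = -20417$)
$f{\left(547,167 \right)} + d = \left(547 - 5 \cdot 167^{2}\right) - 20417 = \left(547 - 139445\right) - 20417 = -138898 - 20417 = -159315$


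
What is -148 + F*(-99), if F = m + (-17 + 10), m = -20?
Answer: 2525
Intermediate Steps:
F = -27 (F = -20 + (-17 + 10) = -20 - 7 = -27)
-148 + F*(-99) = -148 - 27*(-99) = -148 + 2673 = 2525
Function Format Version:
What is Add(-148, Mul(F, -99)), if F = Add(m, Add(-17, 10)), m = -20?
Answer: 2525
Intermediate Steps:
F = -27 (F = Add(-20, Add(-17, 10)) = Add(-20, -7) = -27)
Add(-148, Mul(F, -99)) = Add(-148, Mul(-27, -99)) = Add(-148, 2673) = 2525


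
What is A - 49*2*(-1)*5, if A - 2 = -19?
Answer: 473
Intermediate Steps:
A = -17 (A = 2 - 19 = -17)
A - 49*2*(-1)*5 = -17 - 49*2*(-1)*5 = -17 - (-98)*5 = -17 - 49*(-10) = -17 + 490 = 473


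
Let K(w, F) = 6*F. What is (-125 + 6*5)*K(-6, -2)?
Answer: 1140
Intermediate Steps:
(-125 + 6*5)*K(-6, -2) = (-125 + 6*5)*(6*(-2)) = (-125 + 30)*(-12) = -95*(-12) = 1140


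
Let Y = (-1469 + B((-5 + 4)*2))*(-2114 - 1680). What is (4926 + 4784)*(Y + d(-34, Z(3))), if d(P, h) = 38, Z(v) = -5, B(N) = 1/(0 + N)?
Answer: 54136366910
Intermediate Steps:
B(N) = 1/N
Y = 5575283 (Y = (-1469 + 1/((-5 + 4)*2))*(-2114 - 1680) = (-1469 + 1/(-1*2))*(-3794) = (-1469 + 1/(-2))*(-3794) = (-1469 - ½)*(-3794) = -2939/2*(-3794) = 5575283)
(4926 + 4784)*(Y + d(-34, Z(3))) = (4926 + 4784)*(5575283 + 38) = 9710*5575321 = 54136366910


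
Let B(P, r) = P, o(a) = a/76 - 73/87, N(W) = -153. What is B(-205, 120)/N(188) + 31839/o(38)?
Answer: -847605763/9027 ≈ -93897.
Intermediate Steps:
o(a) = -73/87 + a/76 (o(a) = a*(1/76) - 73*1/87 = a/76 - 73/87 = -73/87 + a/76)
B(-205, 120)/N(188) + 31839/o(38) = -205/(-153) + 31839/(-73/87 + (1/76)*38) = -205*(-1/153) + 31839/(-73/87 + ½) = 205/153 + 31839/(-59/174) = 205/153 + 31839*(-174/59) = 205/153 - 5539986/59 = -847605763/9027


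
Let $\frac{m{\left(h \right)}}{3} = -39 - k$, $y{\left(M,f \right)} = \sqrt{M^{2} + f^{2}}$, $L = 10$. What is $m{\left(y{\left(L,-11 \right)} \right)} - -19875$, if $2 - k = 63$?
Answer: $19941$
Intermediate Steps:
$k = -61$ ($k = 2 - 63 = -61$)
$m{\left(h \right)} = 66$ ($m{\left(h \right)} = 3 \left(-39 - -61\right) = 3 \left(-39 + 61\right) = 3 \cdot 22 = 66$)
$m{\left(y{\left(L,-11 \right)} \right)} - -19875 = 66 - -19875 = 66 + 19875 = 19941$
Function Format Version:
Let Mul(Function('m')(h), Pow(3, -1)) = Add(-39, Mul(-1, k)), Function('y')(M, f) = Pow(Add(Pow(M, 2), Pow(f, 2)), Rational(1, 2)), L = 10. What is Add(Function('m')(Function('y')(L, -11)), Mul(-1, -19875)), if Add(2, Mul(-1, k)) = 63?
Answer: 19941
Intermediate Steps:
k = -61 (k = Add(2, Mul(-1, 63)) = Add(2, -63) = -61)
Function('m')(h) = 66 (Function('m')(h) = Mul(3, Add(-39, Mul(-1, -61))) = Mul(3, Add(-39, 61)) = Mul(3, 22) = 66)
Add(Function('m')(Function('y')(L, -11)), Mul(-1, -19875)) = Add(66, Mul(-1, -19875)) = Add(66, 19875) = 19941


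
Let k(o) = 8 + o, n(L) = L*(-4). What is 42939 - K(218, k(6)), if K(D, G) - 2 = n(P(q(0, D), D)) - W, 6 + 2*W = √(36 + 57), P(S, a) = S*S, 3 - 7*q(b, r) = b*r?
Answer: 2103802/49 + √93/2 ≈ 42940.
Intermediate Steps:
q(b, r) = 3/7 - b*r/7
P(S, a) = S²
n(L) = -4*L
W = -3 + √93/2 (W = -3 + √(36 + 57)/2 = -3 + √93/2 ≈ 1.8218)
K(D, G) = 209/49 - √93/2 (K(D, G) = 2 + (-4*(3/7 - ⅐*0*D)² - (-3 + √93/2)) = 2 + (-4*(3/7 + 0)² + (3 - √93/2)) = 2 + (-4*(3/7)² + (3 - √93/2)) = 2 + (-4*9/49 + (3 - √93/2)) = 2 + (-36/49 + (3 - √93/2)) = 2 + (111/49 - √93/2) = 209/49 - √93/2)
42939 - K(218, k(6)) = 42939 - (209/49 - √93/2) = 42939 + (-209/49 + √93/2) = 2103802/49 + √93/2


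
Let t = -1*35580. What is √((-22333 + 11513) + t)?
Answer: 40*I*√29 ≈ 215.41*I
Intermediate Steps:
t = -35580
√((-22333 + 11513) + t) = √((-22333 + 11513) - 35580) = √(-10820 - 35580) = √(-46400) = 40*I*√29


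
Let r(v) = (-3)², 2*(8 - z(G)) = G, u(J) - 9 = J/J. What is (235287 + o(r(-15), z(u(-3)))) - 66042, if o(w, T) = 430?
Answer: 169675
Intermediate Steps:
u(J) = 10 (u(J) = 9 + J/J = 9 + 1 = 10)
z(G) = 8 - G/2
r(v) = 9
(235287 + o(r(-15), z(u(-3)))) - 66042 = (235287 + 430) - 66042 = 235717 - 66042 = 169675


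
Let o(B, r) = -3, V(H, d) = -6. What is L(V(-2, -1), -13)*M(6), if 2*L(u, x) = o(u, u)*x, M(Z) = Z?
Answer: 117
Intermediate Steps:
L(u, x) = -3*x/2 (L(u, x) = (-3*x)/2 = -3*x/2)
L(V(-2, -1), -13)*M(6) = -3/2*(-13)*6 = (39/2)*6 = 117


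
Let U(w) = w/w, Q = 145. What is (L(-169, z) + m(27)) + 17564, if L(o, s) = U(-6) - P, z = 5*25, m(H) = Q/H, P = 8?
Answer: 474184/27 ≈ 17562.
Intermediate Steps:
m(H) = 145/H
z = 125
U(w) = 1
L(o, s) = -7 (L(o, s) = 1 - 1*8 = 1 - 8 = -7)
(L(-169, z) + m(27)) + 17564 = (-7 + 145/27) + 17564 = -44/27 + 17564 = 474184/27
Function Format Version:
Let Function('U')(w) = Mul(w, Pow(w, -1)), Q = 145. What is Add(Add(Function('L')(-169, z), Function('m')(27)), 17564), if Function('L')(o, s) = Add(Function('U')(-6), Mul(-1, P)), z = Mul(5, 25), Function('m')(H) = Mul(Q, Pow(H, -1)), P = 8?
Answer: Rational(474184, 27) ≈ 17562.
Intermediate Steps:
Function('m')(H) = Mul(145, Pow(H, -1))
z = 125
Function('U')(w) = 1
Function('L')(o, s) = -7 (Function('L')(o, s) = Add(1, Mul(-1, 8)) = Add(1, -8) = -7)
Add(Add(Function('L')(-169, z), Function('m')(27)), 17564) = Add(Add(-7, Mul(145, Pow(27, -1))), 17564) = Add(Add(-7, Mul(145, Rational(1, 27))), 17564) = Add(Add(-7, Rational(145, 27)), 17564) = Add(Rational(-44, 27), 17564) = Rational(474184, 27)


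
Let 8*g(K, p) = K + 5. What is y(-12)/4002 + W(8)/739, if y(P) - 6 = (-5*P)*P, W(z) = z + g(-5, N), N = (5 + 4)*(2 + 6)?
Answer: -82605/492913 ≈ -0.16759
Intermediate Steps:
N = 72 (N = 9*8 = 72)
g(K, p) = 5/8 + K/8 (g(K, p) = (K + 5)/8 = (5 + K)/8 = 5/8 + K/8)
W(z) = z (W(z) = z + (5/8 + (1/8)*(-5)) = z + (5/8 - 5/8) = z + 0 = z)
y(P) = 6 - 5*P**2 (y(P) = 6 + (-5*P)*P = 6 - 5*P**2)
y(-12)/4002 + W(8)/739 = (6 - 5*(-12)**2)/4002 + 8/739 = (6 - 5*144)*(1/4002) + 8*(1/739) = (6 - 720)*(1/4002) + 8/739 = -714*1/4002 + 8/739 = -119/667 + 8/739 = -82605/492913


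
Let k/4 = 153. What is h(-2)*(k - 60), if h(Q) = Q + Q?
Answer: -2208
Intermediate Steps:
k = 612 (k = 4*153 = 612)
h(Q) = 2*Q
h(-2)*(k - 60) = (2*(-2))*(612 - 60) = -4*552 = -2208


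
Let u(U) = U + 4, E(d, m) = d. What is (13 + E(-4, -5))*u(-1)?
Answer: 27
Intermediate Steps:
u(U) = 4 + U
(13 + E(-4, -5))*u(-1) = (13 - 4)*(4 - 1) = 9*3 = 27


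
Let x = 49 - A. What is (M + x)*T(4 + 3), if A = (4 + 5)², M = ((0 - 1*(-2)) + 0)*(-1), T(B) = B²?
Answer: -1666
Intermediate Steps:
M = -2 (M = ((0 + 2) + 0)*(-1) = (2 + 0)*(-1) = 2*(-1) = -2)
A = 81 (A = 9² = 81)
x = -32 (x = 49 - 1*81 = 49 - 81 = -32)
(M + x)*T(4 + 3) = (-2 - 32)*(4 + 3)² = -34*7² = -34*49 = -1666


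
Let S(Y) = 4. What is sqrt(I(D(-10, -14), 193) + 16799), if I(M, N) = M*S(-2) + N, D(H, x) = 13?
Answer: 2*sqrt(4261) ≈ 130.55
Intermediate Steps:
I(M, N) = N + 4*M (I(M, N) = M*4 + N = 4*M + N = N + 4*M)
sqrt(I(D(-10, -14), 193) + 16799) = sqrt((193 + 4*13) + 16799) = sqrt((193 + 52) + 16799) = sqrt(245 + 16799) = sqrt(17044) = 2*sqrt(4261)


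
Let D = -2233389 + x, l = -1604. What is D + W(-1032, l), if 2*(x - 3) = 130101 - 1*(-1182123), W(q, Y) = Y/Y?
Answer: -1577273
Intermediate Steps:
W(q, Y) = 1
x = 656115 (x = 3 + (130101 - 1*(-1182123))/2 = 3 + (130101 + 1182123)/2 = 3 + (1/2)*1312224 = 3 + 656112 = 656115)
D = -1577274 (D = -2233389 + 656115 = -1577274)
D + W(-1032, l) = -1577274 + 1 = -1577273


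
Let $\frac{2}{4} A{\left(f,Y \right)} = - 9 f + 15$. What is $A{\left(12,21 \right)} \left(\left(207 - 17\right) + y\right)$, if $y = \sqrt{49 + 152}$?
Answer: $-35340 - 186 \sqrt{201} \approx -37977.0$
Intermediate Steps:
$y = \sqrt{201} \approx 14.177$
$A{\left(f,Y \right)} = 30 - 18 f$ ($A{\left(f,Y \right)} = 2 \left(- 9 f + 15\right) = 2 \left(15 - 9 f\right) = 30 - 18 f$)
$A{\left(12,21 \right)} \left(\left(207 - 17\right) + y\right) = \left(30 - 216\right) \left(\left(207 - 17\right) + \sqrt{201}\right) = - 186 \left(190 + \sqrt{201}\right) = -35340 - 186 \sqrt{201}$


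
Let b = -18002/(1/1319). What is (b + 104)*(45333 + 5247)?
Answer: -1200998529720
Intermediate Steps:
b = -23744638 (b = -18002/1/1319 = -18002*1319 = -23744638)
(b + 104)*(45333 + 5247) = (-23744638 + 104)*(45333 + 5247) = -23744534*50580 = -1200998529720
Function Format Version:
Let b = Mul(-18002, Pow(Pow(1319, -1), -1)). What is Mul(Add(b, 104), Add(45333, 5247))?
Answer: -1200998529720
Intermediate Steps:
b = -23744638 (b = Mul(-18002, Pow(Rational(1, 1319), -1)) = Mul(-18002, 1319) = -23744638)
Mul(Add(b, 104), Add(45333, 5247)) = Mul(Add(-23744638, 104), Add(45333, 5247)) = Mul(-23744534, 50580) = -1200998529720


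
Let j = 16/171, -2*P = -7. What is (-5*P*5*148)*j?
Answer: -207200/171 ≈ -1211.7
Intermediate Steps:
P = 7/2 (P = -½*(-7) = 7/2 ≈ 3.5000)
j = 16/171 (j = 16*(1/171) = 16/171 ≈ 0.093567)
(-5*P*5*148)*j = (-35*5/2*148)*(16/171) = (-5*35/2*148)*(16/171) = -175/2*148*(16/171) = -12950*16/171 = -207200/171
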